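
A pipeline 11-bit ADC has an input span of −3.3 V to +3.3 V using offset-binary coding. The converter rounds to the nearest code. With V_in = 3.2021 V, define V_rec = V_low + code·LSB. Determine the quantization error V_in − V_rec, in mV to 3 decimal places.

LSB = 6.6/2^11 = 3.223 mV.
Scaled input = 2017.6213 LSBs, so code = 2018.
V_rec = (−3.3) + 2018·0.00322266 = 3.2033203 V.
V_in − V_rec = -0.00122031 V = -1.220 mV.

-1.220 mV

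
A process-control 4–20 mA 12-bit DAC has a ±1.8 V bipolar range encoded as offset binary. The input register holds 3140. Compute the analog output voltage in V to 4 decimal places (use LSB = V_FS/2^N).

LSB = 3.6 V / 2^12 = 0.879 mV.
V_out = (−1.8) + 3140 × 0.000878906 V = 0.959766 V.

0.9598 V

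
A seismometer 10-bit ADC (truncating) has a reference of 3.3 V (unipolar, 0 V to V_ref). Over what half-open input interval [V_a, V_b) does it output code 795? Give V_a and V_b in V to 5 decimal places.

LSB = 3.3/2^10 = 3.223 mV.
V_a = V_low + 795·LSB = 2.56201 V; V_b = V_low + 796·LSB = 2.56523 V.

[2.56201 V, 2.56523 V)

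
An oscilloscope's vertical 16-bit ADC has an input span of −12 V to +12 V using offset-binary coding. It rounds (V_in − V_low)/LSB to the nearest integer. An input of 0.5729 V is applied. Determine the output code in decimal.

code 34332

LSB = 24 V / 65536 = 366.21 µV.
(0.5729 − (−12)) / 0.000366211 = 34332.399 LSBs.
Round → code 34332.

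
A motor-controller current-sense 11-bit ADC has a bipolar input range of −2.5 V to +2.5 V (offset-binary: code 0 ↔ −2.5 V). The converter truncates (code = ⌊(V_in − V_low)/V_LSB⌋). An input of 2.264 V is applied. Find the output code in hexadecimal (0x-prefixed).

code 0x79F (decimal 1951)

Full-scale span = 5 V; LSB = 5/2^11 = 2.441 mV.
(V_in − V_low)/LSB = (2.264 − (−2.5)) / 0.00244141 = 1951.334.
⌊·⌋(1951.334) = 1951.
In hexadecimal (0x-prefixed): 0x79F.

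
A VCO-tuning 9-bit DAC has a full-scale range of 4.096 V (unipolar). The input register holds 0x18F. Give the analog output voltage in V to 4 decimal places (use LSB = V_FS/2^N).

3.1920 V

LSB = 4.096 V / 2^9 = 8.000 mV.
Code 0x18F = 399 decimal.
V_out = 0 + 399 × 0.008 V = 3.192 V.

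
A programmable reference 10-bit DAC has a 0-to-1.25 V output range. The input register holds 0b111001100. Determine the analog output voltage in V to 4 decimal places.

LSB = 1.25 V / 2^10 = 1.221 mV.
Code 0b111001100 = 460 decimal.
V_out = 0 + 460 × 0.0012207 V = 0.561523 V.

0.5615 V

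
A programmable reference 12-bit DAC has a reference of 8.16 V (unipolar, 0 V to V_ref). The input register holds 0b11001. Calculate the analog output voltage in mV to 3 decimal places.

LSB = 8.16 V / 2^12 = 1.992 mV.
Code 0b11001 = 25 decimal.
V_out = 0 + 25 × 0.00199219 V = 0.0498047 V.
= 49.805 mV.

49.805 mV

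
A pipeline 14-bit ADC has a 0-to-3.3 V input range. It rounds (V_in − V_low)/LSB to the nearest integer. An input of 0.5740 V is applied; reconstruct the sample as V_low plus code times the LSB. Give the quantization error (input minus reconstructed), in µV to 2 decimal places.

Step size: 3.3 V ÷ 2^14 = 201.42 µV.
Scaled input = 2849.8230 LSBs, so code = 2850.
Code 2850 maps back to 0 + 2850×0.000201416 V = 0.57403564 V.
Error = 0.5740 − 0.57403564 = -3.56445e-05 V = -35.64 µV.

-35.64 µV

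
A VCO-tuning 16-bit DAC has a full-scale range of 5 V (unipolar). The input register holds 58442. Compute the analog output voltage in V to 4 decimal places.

LSB = 5 V / 2^16 = 76.29 µV.
V_out = 0 + 58442 × 7.62939e-05 V = 4.45877 V.

4.4588 V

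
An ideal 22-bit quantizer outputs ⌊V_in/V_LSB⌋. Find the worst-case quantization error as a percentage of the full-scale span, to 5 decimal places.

0.00002 %

Truncating → worst-case error = 1 LSB = V_FS/2^22, so 100/4194304 = 2.38419e-05 % of full scale.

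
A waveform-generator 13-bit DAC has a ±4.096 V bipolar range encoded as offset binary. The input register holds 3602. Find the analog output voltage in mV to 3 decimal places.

-494.000 mV

LSB = 8.192 V / 2^13 = 1.000 mV.
V_out = (−4.096) + 3602 × 0.001 V = -0.494 V.
= -494.000 mV.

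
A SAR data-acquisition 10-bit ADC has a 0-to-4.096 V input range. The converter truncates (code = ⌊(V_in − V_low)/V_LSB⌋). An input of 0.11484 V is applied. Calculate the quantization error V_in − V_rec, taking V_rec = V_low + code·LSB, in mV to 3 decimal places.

One LSB is 4.096 V / 1024 = 4.000 mV.
(0.11484 − 0)/0.004 = 28.7100; ⌊·⌋ gives code 28.
Code 28 maps back to 0 + 28×0.004 V = 0.112 V.
V_in − V_rec = 0.00284 V = 2.840 mV.

2.840 mV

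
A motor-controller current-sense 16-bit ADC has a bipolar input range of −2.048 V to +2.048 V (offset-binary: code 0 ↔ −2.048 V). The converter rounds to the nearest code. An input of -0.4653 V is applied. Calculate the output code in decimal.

code 25323

Full-scale span = 4.096 V; LSB = 4.096/2^16 = 62.50 µV.
(-0.4653 − (−2.048)) / 6.25e-05 = 25323.200 LSBs.
So the output code is 25323.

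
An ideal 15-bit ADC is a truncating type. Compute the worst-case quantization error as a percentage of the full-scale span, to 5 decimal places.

0.00305 %

Truncating → worst-case error = 1 LSB = V_FS/2^15, so 100/32768 = 0.00305176 % of full scale.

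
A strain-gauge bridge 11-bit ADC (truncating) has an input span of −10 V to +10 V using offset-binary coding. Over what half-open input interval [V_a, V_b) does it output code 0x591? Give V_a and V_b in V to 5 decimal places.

[3.91602 V, 3.92578 V)

LSB = 20/2^11 = 9.766 mV.
Code 0x591 = 1425 decimal.
V_a = V_low + 1425·LSB = 3.91602 V; V_b = V_low + 1426·LSB = 3.92578 V.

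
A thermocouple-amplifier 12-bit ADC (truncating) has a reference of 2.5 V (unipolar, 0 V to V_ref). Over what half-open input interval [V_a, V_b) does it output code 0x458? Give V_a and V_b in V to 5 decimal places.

[0.67871 V, 0.67932 V)

LSB = 2.5/2^12 = 0.610 mV.
Code 0x458 = 1112 decimal.
V_a = V_low + 1112·LSB = 0.678711 V; V_b = V_low + 1113·LSB = 0.679321 V.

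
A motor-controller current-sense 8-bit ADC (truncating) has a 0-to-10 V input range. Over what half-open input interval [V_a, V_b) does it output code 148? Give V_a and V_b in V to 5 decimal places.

LSB = 10/2^8 = 39.062 mV.
V_a = V_low + 148·LSB = 5.78125 V; V_b = V_low + 149·LSB = 5.82031 V.

[5.78125 V, 5.82031 V)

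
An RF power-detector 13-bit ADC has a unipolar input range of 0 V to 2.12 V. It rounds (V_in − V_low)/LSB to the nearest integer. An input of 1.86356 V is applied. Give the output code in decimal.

LSB = 2.12 V / 8192 = 258.79 µV.
Input sits at 7201.077 steps above V_low.
So the output code is 7201.

code 7201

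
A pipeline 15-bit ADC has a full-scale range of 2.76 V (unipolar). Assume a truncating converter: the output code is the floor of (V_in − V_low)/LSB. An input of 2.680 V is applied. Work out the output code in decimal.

Full-scale span = 2.76 V; LSB = 2.76/2^15 = 84.23 µV.
(2.680 − 0) / 8.42285e-05 = 31818.203 LSBs.
⌊·⌋(31818.203) = 31818.

code 31818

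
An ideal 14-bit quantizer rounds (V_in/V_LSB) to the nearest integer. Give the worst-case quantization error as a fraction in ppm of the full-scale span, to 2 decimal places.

30.52 ppm

Rounding → worst-case error = ½ LSB = V_FS/2^15, so 1e+06/32768 = 30.5176 ppm of full scale.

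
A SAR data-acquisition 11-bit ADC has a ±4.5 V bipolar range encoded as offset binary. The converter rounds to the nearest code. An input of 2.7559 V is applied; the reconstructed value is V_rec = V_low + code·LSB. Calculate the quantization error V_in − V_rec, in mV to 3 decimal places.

One LSB is 9 V / 2048 = 4.395 mV.
Scaled input = 1651.1204 LSBs, so code = 1651.
Reconstructed: 2.7553711 V.
Error = 2.7559 − 2.7553711 = 0.000528906 V = 0.529 mV.

0.529 mV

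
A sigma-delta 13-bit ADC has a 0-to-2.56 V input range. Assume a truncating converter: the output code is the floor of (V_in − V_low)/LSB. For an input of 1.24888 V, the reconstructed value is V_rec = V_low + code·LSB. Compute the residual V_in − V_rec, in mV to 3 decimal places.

Step size: 2.56 V ÷ 2^13 = 312.50 µV.
(V_in − V_low)/LSB = (1.24888 − 0)/0.0003125 = 3996.4160 → code 3996 (floor).
V_rec = 0 + 3996·0.0003125 = 1.24875 V.
Error = 1.24888 − 1.24875 = 0.00013 V = 0.130 mV.

0.130 mV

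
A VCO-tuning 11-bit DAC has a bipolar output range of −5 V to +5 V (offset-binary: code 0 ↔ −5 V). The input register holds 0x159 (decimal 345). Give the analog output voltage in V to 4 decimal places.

LSB = 10 V / 2^11 = 4.883 mV.
Code 0x159 = 345 decimal.
V_out = (−5) + 345 × 0.00488281 V = -3.31543 V.

-3.3154 V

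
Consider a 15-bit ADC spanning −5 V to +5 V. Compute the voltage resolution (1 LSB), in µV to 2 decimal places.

305.18 µV

Full-scale span = 10 V.
LSB = 10 / 2^15 = 10 / 32768 = 0.000305176 V = 305.18 µV.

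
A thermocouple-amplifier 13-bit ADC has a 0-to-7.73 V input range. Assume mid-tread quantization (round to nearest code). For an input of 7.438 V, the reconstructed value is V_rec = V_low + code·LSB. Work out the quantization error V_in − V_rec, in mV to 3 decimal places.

LSB = 7.73/2^13 = 0.944 mV.
(V_in − V_low)/LSB = (7.438 − 0)/0.000943604 = 7882.5480 → code 7883 (round).
V_rec = 0 + 7883·0.000943604 = 7.4384265 V.
Error = 7.438 − 7.4384265 = -0.000426514 V = -0.427 mV.

-0.427 mV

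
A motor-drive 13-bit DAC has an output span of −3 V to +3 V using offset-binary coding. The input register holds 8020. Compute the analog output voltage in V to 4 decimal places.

LSB = 6 V / 2^13 = 0.732 mV.
V_out = (−3) + 8020 × 0.000732422 V = 2.87402 V.

2.8740 V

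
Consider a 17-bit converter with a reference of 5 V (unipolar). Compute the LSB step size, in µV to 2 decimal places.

Full-scale span = 5 V.
LSB = 5 / 2^17 = 5 / 131072 = 3.8147e-05 V = 38.15 µV.

38.15 µV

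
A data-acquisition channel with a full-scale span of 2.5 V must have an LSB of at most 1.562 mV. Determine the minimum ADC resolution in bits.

Number of steps required ≥ 2.5 V / 1.562 mV = 1600.51.
Need 2^N ≥ 1600.51; 2^10 = 1024, 2^11 = 2048.
Minimum N = 11.

11 bits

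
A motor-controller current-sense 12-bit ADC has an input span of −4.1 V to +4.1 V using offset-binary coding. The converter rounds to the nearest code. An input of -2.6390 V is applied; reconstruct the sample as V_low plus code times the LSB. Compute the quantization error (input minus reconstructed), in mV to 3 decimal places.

-0.426 mV

LSB = 8.2/2^12 = 2.002 mV.
(-2.6390 − (−4.1))/0.00200195 = 729.7873; round gives code 730.
Code 730 maps back to (−4.1) + 730×0.00200195 V = -2.6385742 V.
V_in − V_rec = -0.000425781 V = -0.426 mV.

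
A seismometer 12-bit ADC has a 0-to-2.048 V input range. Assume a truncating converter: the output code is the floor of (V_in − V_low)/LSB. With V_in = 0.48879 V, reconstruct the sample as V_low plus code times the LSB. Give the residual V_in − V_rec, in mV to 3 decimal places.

One LSB is 2.048 V / 4096 = 0.500 mV.
(0.48879 − 0)/0.0005 = 977.5800; ⌊·⌋ gives code 977.
V_rec = 0 + 977·0.0005 = 0.4885 V.
Error = 0.48879 − 0.4885 = 0.00029 V = 0.290 mV.

0.290 mV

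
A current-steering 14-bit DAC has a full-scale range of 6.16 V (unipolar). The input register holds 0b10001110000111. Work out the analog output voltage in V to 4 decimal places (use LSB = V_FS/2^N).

3.4195 V

LSB = 6.16 V / 2^14 = 375.98 µV.
Code 0b10001110000111 = 9095 decimal.
V_out = 0 + 9095 × 0.000375977 V = 3.41951 V.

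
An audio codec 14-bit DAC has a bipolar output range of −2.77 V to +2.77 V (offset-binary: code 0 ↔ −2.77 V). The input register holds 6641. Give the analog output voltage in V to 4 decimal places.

LSB = 5.54 V / 2^14 = 338.13 µV.
V_out = (−2.77) + 6641 × 0.000338135 V = -0.524447 V.

-0.5244 V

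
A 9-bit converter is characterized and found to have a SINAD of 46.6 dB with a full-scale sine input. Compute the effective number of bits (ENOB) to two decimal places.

ENOB = (SINAD − 1.76) / 6.02 = (46.6 − 1.76)/6.02 = 7.449.

7.45 bits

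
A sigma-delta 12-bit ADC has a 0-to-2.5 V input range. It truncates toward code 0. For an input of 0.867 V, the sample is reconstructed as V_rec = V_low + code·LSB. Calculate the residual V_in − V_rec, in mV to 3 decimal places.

One LSB is 2.5 V / 4096 = 0.610 mV.
Scaled input = 1420.4928 LSBs, so code = 1420.
Code 1420 maps back to 0 + 1420×0.000610352 V = 0.86669922 V.
V_in − V_rec = 0.000300781 V = 0.301 mV.

0.301 mV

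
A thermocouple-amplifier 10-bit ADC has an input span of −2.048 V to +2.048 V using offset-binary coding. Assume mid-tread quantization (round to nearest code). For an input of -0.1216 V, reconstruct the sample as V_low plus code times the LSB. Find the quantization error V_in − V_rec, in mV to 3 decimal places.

One LSB is 4.096 V / 1024 = 4.000 mV.
Scaled input = 481.6000 LSBs, so code = 482.
V_rec = (−2.048) + 482·0.004 = -0.12 V.
Error = -0.1216 − (−0.12) = -0.0016 V = -1.600 mV.

-1.600 mV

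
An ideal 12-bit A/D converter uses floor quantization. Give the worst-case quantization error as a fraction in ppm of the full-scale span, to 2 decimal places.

Truncating → worst-case error = 1 LSB = V_FS/2^12, so 1e+06/4096 = 244.141 ppm of full scale.

244.14 ppm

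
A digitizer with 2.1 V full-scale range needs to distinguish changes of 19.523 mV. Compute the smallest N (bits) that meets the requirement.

Number of steps required ≥ 2.1 V / 19.523 mV = 107.57.
Need 2^N ≥ 107.57; 2^6 = 64, 2^7 = 128.
Minimum N = 7.

7 bits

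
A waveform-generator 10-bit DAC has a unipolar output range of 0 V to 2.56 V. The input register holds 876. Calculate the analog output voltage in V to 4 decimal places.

2.1900 V

LSB = 2.56 V / 2^10 = 2.500 mV.
V_out = 0 + 876 × 0.0025 V = 2.19 V.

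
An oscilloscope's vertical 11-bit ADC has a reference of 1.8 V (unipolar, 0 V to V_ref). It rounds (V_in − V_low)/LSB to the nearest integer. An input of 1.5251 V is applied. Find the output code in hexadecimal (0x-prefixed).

code 0x6C7 (decimal 1735)

Full-scale span = 1.8 V; LSB = 1.8/2^11 = 0.879 mV.
(1.5251 − 0) / 0.000878906 = 1735.225 LSBs.
Round → code 1735.
In hexadecimal (0x-prefixed): 0x6C7.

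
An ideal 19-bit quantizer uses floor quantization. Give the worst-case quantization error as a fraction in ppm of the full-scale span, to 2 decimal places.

1.91 ppm

Truncating → worst-case error = 1 LSB = V_FS/2^19, so 1e+06/524288 = 1.90735 ppm of full scale.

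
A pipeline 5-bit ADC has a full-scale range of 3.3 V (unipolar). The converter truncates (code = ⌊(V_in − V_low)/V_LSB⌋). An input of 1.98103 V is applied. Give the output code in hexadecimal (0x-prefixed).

code 0x13 (decimal 19)

Full-scale span = 3.3 V; LSB = 3.3/2^5 = 103.125 mV.
(V_in − V_low)/LSB = (1.98103 − 0) / 0.103125 = 19.210.
Floor → code 19.
In hexadecimal (0x-prefixed): 0x13.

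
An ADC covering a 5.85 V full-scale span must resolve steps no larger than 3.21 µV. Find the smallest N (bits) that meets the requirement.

Number of steps required ≥ 5.85 V / 3.21 µV = 1822429.91.
Need 2^N ≥ 1822429.91; 2^20 = 1048576, 2^21 = 2097152.
Minimum N = 21.

21 bits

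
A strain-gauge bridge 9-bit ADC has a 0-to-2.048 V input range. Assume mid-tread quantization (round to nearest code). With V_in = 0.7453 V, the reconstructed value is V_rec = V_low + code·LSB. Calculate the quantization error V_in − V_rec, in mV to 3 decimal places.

Step size: 2.048 V ÷ 2^9 = 4.000 mV.
(0.7453 − 0)/0.004 = 186.3250; round gives code 186.
Code 186 maps back to 0 + 186×0.004 V = 0.744 V.
V_in − V_rec = 0.0013 V = 1.300 mV.

1.300 mV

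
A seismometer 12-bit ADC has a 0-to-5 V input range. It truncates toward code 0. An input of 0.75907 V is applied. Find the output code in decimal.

LSB = 5 V / 4096 = 1.221 mV.
(0.75907 − 0) / 0.0012207 = 621.830 LSBs.
So the output code is 621.

code 621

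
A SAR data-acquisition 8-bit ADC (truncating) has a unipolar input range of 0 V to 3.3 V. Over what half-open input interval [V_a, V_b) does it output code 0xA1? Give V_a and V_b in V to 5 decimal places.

LSB = 3.3/2^8 = 12.891 mV.
Code 0xA1 = 161 decimal.
V_a = V_low + 161·LSB = 2.07539 V; V_b = V_low + 162·LSB = 2.08828 V.

[2.07539 V, 2.08828 V)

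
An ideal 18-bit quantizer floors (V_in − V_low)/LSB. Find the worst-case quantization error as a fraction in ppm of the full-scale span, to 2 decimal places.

3.81 ppm

Truncating → worst-case error = 1 LSB = V_FS/2^18, so 1e+06/262144 = 3.8147 ppm of full scale.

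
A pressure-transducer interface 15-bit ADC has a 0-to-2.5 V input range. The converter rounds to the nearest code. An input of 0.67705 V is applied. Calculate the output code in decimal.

code 8874

With 32768 levels over 2.5 V, one step is 76.29 µV.
Input sits at 8874.230 steps above V_low.
round(8874.230) = 8874.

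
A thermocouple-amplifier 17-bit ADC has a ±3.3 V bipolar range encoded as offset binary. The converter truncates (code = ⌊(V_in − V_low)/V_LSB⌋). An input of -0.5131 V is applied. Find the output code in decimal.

Full-scale span = 6.6 V; LSB = 6.6/2^17 = 50.35 µV.
Input sits at 55346.145 steps above V_low.
So the output code is 55346.

code 55346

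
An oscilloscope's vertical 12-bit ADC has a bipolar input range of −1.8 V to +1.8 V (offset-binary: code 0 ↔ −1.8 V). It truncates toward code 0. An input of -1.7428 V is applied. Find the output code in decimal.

With 4096 levels over 3.6 V, one step is 0.879 mV.
(V_in − V_low)/LSB = (-1.7428 − (−1.8)) / 0.000878906 = 65.081.
So the output code is 65.

code 65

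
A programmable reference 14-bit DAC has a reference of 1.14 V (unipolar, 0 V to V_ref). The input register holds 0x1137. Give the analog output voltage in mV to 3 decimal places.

306.639 mV

LSB = 1.14 V / 2^14 = 69.58 µV.
Code 0x1137 = 4407 decimal.
V_out = 0 + 4407 × 6.95801e-05 V = 0.306639 V.
= 306.639 mV.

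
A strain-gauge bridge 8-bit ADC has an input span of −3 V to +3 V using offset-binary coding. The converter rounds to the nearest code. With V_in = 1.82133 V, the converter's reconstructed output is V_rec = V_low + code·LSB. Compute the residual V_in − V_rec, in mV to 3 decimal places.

One LSB is 6 V / 256 = 23.438 mV.
(1.82133 − (−3))/0.0234375 = 205.7101; round gives code 206.
Code 206 maps back to (−3) + 206×0.0234375 V = 1.828125 V.
V_in − V_rec = -0.006795 V = -6.795 mV.

-6.795 mV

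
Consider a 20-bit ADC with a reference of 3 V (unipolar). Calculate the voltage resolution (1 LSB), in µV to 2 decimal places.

Full-scale span = 3 V.
LSB = 3 / 2^20 = 3 / 1048576 = 2.86102e-06 V = 2.86 µV.

2.86 µV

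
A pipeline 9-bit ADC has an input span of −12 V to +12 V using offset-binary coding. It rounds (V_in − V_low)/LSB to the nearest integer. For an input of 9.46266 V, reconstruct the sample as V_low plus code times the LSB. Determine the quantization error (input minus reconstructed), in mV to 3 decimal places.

-6.090 mV

Step size: 24 V ÷ 2^9 = 46.875 mV.
Scaled input = 457.8701 LSBs, so code = 458.
Reconstructed: 9.46875 V.
V_in − V_rec = -0.00609 V = -6.090 mV.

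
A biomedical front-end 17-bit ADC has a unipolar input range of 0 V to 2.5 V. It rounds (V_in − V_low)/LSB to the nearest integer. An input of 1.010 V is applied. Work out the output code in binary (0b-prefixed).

LSB = 2.5 V / 131072 = 19.07 µV.
(1.010 − 0) / 1.90735e-05 = 52953.088 LSBs.
round(52953.088) = 52953.
In binary (0b-prefixed): 0b1100111011011001.

code 0b1100111011011001 (decimal 52953)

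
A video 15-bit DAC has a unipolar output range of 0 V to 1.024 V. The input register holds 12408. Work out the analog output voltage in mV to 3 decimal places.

LSB = 1.024 V / 2^15 = 31.25 µV.
V_out = 0 + 12408 × 3.125e-05 V = 0.38775 V.
= 387.750 mV.

387.750 mV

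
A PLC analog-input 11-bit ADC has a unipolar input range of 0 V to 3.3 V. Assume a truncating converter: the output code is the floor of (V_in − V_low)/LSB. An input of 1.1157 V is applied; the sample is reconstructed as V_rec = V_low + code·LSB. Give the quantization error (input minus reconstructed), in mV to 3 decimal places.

LSB = 3.3/2^11 = 1.611 mV.
(V_in − V_low)/LSB = (1.1157 − 0)/0.00161133 = 692.4102 → code 692 (floor).
Reconstructed: 1.1150391 V.
Difference: 0.000660937 V → 0.661 mV.

0.661 mV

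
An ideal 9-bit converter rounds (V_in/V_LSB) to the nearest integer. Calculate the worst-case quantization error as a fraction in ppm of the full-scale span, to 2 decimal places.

Rounding → worst-case error = ½ LSB = V_FS/2^10, so 1e+06/1024 = 976.562 ppm of full scale.

976.56 ppm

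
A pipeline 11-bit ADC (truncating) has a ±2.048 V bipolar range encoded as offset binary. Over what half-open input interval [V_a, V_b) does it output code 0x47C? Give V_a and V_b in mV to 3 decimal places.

LSB = 4.096/2^11 = 2.000 mV.
Code 0x47C = 1148 decimal.
V_a = V_low + 1148·LSB = 0.248 V; V_b = V_low + 1149·LSB = 0.25 V.

[248.000 mV, 250.000 mV)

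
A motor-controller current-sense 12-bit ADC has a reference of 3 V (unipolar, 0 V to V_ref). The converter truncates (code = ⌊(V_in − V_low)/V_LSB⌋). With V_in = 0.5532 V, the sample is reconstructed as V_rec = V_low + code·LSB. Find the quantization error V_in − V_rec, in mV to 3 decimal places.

LSB = 3/2^12 = 0.732 mV.
Scaled input = 755.3024 LSBs, so code = 755.
Reconstructed: 0.55297852 V.
V_in − V_rec = 0.000221484 V = 0.221 mV.

0.221 mV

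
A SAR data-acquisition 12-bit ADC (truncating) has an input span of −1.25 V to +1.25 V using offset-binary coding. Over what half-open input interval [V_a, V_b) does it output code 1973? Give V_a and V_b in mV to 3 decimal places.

[-45.776 mV, -45.166 mV)

LSB = 2.5/2^12 = 0.610 mV.
V_a = V_low + 1973·LSB = -0.0457764 V; V_b = V_low + 1974·LSB = -0.045166 V.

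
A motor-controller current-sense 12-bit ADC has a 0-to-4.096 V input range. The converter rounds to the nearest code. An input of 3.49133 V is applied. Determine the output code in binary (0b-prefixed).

With 4096 levels over 4.096 V, one step is 1.000 mV.
(V_in − V_low)/LSB = (3.49133 − 0) / 0.001 = 3491.330.
So the output code is 3491.
In binary (0b-prefixed): 0b110110100011.

code 0b110110100011 (decimal 3491)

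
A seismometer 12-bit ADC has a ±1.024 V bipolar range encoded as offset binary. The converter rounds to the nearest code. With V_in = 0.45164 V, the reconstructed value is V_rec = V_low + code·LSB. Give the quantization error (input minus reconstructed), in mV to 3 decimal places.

0.140 mV

Step size: 2.048 V ÷ 2^12 = 0.500 mV.
Scaled input = 2951.2800 LSBs, so code = 2951.
Reconstructed: 0.4515 V.
V_in − V_rec = 0.00014 V = 0.140 mV.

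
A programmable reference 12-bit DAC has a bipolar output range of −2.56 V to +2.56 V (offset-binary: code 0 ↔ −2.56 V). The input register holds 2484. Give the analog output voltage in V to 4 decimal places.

LSB = 5.12 V / 2^12 = 1.250 mV.
V_out = (−2.56) + 2484 × 0.00125 V = 0.545 V.

0.5450 V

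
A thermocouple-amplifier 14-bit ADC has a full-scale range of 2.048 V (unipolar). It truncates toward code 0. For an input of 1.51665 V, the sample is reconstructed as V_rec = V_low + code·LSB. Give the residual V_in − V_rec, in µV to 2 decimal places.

25.00 µV

Step size: 2.048 V ÷ 2^14 = 125.00 µV.
Scaled input = 12133.2000 LSBs, so code = 12133.
Reconstructed: 1.516625 V.
V_in − V_rec = 2.5e-05 V = 25.00 µV.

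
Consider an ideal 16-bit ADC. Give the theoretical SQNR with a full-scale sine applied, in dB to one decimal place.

SNR ≈ 6.02·N + 1.76 dB = 6.02·16 + 1.76 = 98.08 dB.

98.1 dB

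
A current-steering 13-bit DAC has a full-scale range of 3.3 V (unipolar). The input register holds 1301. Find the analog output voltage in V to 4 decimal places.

0.5241 V

LSB = 3.3 V / 2^13 = 402.83 µV.
V_out = 0 + 1301 × 0.000402832 V = 0.524084 V.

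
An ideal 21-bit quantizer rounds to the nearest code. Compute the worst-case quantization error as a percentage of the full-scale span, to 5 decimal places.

0.00002 %

Rounding → worst-case error = ½ LSB = V_FS/2^22, so 100/4194304 = 2.38419e-05 % of full scale.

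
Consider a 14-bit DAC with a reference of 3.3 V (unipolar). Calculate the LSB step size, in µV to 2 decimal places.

Full-scale span = 3.3 V.
LSB = 3.3 / 2^14 = 3.3 / 16384 = 0.000201416 V = 201.42 µV.

201.42 µV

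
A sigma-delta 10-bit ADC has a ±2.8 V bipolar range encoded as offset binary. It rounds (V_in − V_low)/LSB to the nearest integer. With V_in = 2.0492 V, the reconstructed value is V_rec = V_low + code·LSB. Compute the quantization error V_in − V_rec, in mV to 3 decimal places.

-1.581 mV

One LSB is 5.6 V / 1024 = 5.469 mV.
(2.0492 − (−2.8))/0.00546875 = 886.7109; round gives code 887.
Reconstructed: 2.0507812 V.
V_in − V_rec = -0.00158125 V = -1.581 mV.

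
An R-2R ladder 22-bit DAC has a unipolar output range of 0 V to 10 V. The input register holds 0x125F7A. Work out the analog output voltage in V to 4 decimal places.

2.8708 V

LSB = 10 V / 2^22 = 2.38 µV.
Code 0x125F7A = 1204090 decimal.
V_out = 0 + 1204090 × 2.38419e-06 V = 2.87077 V.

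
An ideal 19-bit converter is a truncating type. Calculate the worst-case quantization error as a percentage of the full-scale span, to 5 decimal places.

0.00019 %

Truncating → worst-case error = 1 LSB = V_FS/2^19, so 100/524288 = 0.000190735 % of full scale.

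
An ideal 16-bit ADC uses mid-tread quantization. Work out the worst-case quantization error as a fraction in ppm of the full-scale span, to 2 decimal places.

7.63 ppm

Rounding → worst-case error = ½ LSB = V_FS/2^17, so 1e+06/131072 = 7.62939 ppm of full scale.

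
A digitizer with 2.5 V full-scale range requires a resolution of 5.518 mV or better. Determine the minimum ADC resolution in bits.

9 bits

Number of steps required ≥ 2.5 V / 5.518 mV = 453.06.
Need 2^N ≥ 453.06; 2^8 = 256, 2^9 = 512.
Minimum N = 9.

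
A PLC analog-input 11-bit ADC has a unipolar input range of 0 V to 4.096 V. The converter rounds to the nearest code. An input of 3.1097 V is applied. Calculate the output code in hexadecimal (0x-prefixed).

With 2048 levels over 4.096 V, one step is 2.000 mV.
Input sits at 1554.850 steps above V_low.
round(1554.850) = 1555.
In hexadecimal (0x-prefixed): 0x613.

code 0x613 (decimal 1555)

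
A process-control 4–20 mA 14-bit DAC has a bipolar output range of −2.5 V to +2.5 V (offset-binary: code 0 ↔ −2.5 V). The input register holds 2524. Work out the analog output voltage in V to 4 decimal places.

LSB = 5 V / 2^14 = 305.18 µV.
V_out = (−2.5) + 2524 × 0.000305176 V = -1.72974 V.

-1.7297 V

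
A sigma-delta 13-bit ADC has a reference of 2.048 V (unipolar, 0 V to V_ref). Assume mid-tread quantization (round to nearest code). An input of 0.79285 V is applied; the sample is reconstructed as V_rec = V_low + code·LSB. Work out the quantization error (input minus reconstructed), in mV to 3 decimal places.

LSB = 2.048/2^13 = 250.00 µV.
(0.79285 − 0)/0.00025 = 3171.4000; round gives code 3171.
Code 3171 maps back to 0 + 3171×0.00025 V = 0.79275 V.
Error = 0.79285 − 0.79275 = 0.0001 V = 0.100 mV.

0.100 mV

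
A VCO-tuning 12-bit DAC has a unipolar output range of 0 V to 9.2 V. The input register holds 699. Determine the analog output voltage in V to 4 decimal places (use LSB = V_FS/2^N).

LSB = 9.2 V / 2^12 = 2.246 mV.
V_out = 0 + 699 × 0.00224609 V = 1.57002 V.

1.5700 V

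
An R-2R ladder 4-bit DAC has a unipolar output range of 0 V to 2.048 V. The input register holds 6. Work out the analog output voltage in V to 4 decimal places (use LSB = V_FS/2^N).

0.7680 V

LSB = 2.048 V / 2^4 = 128.000 mV.
V_out = 0 + 6 × 0.128 V = 0.768 V.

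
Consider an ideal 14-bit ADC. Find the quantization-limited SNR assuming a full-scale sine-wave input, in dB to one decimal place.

86.0 dB

SNR ≈ 6.02·N + 1.76 dB = 6.02·14 + 1.76 = 86.04 dB.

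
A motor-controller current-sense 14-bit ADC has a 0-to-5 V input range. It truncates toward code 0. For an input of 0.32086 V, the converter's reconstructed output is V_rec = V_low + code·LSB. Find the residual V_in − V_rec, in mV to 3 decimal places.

Step size: 5 V ÷ 2^14 = 305.18 µV.
(V_in − V_low)/LSB = (0.32086 − 0)/0.000305176 = 1051.3940 → code 1051 (floor).
Reconstructed: 0.32073975 V.
V_in − V_rec = 0.000120254 V = 0.120 mV.

0.120 mV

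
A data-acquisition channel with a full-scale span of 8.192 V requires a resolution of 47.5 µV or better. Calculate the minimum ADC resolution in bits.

18 bits

Number of steps required ≥ 8.192 V / 47.5 µV = 172463.16.
Need 2^N ≥ 172463.16; 2^17 = 131072, 2^18 = 262144.
Minimum N = 18.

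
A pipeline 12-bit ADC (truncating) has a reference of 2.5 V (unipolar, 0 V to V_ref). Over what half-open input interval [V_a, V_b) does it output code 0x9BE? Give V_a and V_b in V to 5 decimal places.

[1.52222 V, 1.52283 V)

LSB = 2.5/2^12 = 0.610 mV.
Code 0x9BE = 2494 decimal.
V_a = V_low + 2494·LSB = 1.52222 V; V_b = V_low + 2495·LSB = 1.52283 V.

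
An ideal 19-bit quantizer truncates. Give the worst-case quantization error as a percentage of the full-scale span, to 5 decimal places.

0.00019 %

Truncating → worst-case error = 1 LSB = V_FS/2^19, so 100/524288 = 0.000190735 % of full scale.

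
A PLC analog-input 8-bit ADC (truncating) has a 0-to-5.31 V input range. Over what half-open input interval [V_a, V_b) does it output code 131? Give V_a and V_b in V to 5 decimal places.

LSB = 5.31/2^8 = 20.742 mV.
V_a = V_low + 131·LSB = 2.71723 V; V_b = V_low + 132·LSB = 2.73797 V.

[2.71723 V, 2.73797 V)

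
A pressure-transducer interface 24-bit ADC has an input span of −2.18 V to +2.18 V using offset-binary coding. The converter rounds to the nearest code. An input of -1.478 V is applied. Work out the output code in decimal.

code 2701286

With 16777216 levels over 4.36 V, one step is 0.26 µV.
Input sits at 2701285.695 steps above V_low.
round(2701285.695) = 2701286.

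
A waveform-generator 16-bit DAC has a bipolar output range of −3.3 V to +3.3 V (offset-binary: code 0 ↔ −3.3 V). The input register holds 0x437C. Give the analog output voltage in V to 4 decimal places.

LSB = 6.6 V / 2^16 = 100.71 µV.
Code 0x437C = 17276 decimal.
V_out = (−3.3) + 17276 × 0.000100708 V = -1.56017 V.

-1.5602 V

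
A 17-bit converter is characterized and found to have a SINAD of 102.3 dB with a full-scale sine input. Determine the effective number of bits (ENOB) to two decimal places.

ENOB = (SINAD − 1.76) / 6.02 = (102.3 − 1.76)/6.02 = 16.701.

16.70 bits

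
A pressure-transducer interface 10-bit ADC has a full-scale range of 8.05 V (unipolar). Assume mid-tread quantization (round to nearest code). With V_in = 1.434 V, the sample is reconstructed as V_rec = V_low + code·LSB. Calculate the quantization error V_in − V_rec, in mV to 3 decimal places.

One LSB is 8.05 V / 1024 = 7.861 mV.
(1.434 − 0)/0.00786133 = 182.4119; round gives code 182.
V_rec = 0 + 182·0.00786133 = 1.4307617 V.
V_in − V_rec = 0.00323828 V = 3.238 mV.

3.238 mV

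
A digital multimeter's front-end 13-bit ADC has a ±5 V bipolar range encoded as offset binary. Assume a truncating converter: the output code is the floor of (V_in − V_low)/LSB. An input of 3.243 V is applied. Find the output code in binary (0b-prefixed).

code 0b1101001100000 (decimal 6752)

With 8192 levels over 10 V, one step is 1.221 mV.
Input sits at 6752.666 steps above V_low.
So the output code is 6752.
In binary (0b-prefixed): 0b1101001100000.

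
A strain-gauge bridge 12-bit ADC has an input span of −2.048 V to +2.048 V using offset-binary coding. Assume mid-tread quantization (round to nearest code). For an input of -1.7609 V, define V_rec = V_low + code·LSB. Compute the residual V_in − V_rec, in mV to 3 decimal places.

Step size: 4.096 V ÷ 2^12 = 1.000 mV.
Scaled input = 287.1000 LSBs, so code = 287.
V_rec = (−2.048) + 287·0.001 = -1.761 V.
Difference: 0.0001 V → 0.100 mV.

0.100 mV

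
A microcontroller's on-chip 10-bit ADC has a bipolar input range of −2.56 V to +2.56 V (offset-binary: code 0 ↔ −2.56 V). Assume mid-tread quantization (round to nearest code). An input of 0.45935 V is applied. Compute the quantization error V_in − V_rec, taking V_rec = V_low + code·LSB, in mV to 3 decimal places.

-0.650 mV

LSB = 5.12/2^10 = 5.000 mV.
Scaled input = 603.8700 LSBs, so code = 604.
Code 604 maps back to (−2.56) + 604×0.005 V = 0.46 V.
Difference: -0.00065 V → -0.650 mV.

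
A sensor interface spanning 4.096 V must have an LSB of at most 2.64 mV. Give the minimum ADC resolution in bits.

11 bits

Number of steps required ≥ 4.096 V / 2.64 mV = 1551.52.
Need 2^N ≥ 1551.52; 2^10 = 1024, 2^11 = 2048.
Minimum N = 11.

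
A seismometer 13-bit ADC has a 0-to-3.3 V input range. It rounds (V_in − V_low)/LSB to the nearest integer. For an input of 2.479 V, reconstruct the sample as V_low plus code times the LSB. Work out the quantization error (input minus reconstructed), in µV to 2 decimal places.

Step size: 3.3 V ÷ 2^13 = 402.83 µV.
(V_in − V_low)/LSB = (2.479 − 0)/0.000402832 = 6153.9297 → code 6154 (round).
V_rec = 0 + 6154·0.000402832 = 2.4790283 V.
V_in − V_rec = -2.83203e-05 V = -28.32 µV.

-28.32 µV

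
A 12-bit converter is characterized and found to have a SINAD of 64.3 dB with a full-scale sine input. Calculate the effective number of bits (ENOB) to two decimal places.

10.39 bits

ENOB = (SINAD − 1.76) / 6.02 = (64.3 − 1.76)/6.02 = 10.389.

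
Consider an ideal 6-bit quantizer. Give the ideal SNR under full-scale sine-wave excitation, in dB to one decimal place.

37.9 dB

SNR ≈ 6.02·N + 1.76 dB = 6.02·6 + 1.76 = 37.88 dB.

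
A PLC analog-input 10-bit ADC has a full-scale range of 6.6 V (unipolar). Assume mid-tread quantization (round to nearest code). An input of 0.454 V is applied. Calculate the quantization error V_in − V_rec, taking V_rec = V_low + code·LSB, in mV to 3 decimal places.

LSB = 6.6/2^10 = 6.445 mV.
(V_in − V_low)/LSB = (0.454 − 0)/0.00644531 = 70.4388 → code 70 (round).
V_rec = 0 + 70·0.00644531 = 0.45117188 V.
Error = 0.454 − 0.45117188 = 0.00282812 V = 2.828 mV.

2.828 mV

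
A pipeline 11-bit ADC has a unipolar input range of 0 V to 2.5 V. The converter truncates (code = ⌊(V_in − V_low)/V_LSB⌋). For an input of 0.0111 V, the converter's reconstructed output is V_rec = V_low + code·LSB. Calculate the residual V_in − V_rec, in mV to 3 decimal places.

LSB = 2.5/2^11 = 1.221 mV.
(0.0111 − 0)/0.0012207 = 9.0931; ⌊·⌋ gives code 9.
Code 9 maps back to 0 + 9×0.0012207 V = 0.010986328 V.
Difference: 0.000113672 V → 0.114 mV.

0.114 mV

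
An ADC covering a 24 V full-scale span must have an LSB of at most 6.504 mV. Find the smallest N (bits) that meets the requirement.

12 bits

Number of steps required ≥ 24 V / 6.504 mV = 3690.04.
Need 2^N ≥ 3690.04; 2^11 = 2048, 2^12 = 4096.
Minimum N = 12.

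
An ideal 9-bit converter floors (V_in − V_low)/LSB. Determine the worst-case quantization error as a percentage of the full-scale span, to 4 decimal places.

Truncating → worst-case error = 1 LSB = V_FS/2^9, so 100/512 = 0.195312 % of full scale.

0.1953 %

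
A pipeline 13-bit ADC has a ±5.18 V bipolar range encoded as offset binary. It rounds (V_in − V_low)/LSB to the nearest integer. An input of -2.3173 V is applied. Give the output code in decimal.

With 8192 levels over 10.36 V, one step is 1.265 mV.
(V_in − V_low)/LSB = (-2.3173 − (−5.18)) / 0.00126465 = 2263.633.
round(2263.633) = 2264.

code 2264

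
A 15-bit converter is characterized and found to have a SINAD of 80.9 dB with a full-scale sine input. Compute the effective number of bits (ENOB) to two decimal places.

ENOB = (SINAD − 1.76) / 6.02 = (80.9 − 1.76)/6.02 = 13.146.

13.15 bits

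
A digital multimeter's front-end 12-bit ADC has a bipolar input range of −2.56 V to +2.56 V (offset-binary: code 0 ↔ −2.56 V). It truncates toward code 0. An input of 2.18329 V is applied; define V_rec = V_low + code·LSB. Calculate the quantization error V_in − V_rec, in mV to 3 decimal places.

Step size: 5.12 V ÷ 2^12 = 1.250 mV.
Scaled input = 3794.6320 LSBs, so code = 3794.
V_rec = (−2.56) + 3794·0.00125 = 2.1825 V.
V_in − V_rec = 0.00079 V = 0.790 mV.

0.790 mV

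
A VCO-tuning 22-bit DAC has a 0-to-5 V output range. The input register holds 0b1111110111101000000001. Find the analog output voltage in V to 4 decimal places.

LSB = 5 V / 2^22 = 1.19 µV.
Code 0b1111110111101000000001 = 4160001 decimal.
V_out = 0 + 4160001 × 1.19209e-06 V = 4.95911 V.

4.9591 V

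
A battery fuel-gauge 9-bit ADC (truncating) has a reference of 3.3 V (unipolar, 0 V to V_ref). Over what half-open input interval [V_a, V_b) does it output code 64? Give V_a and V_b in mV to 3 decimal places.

[412.500 mV, 418.945 mV)

LSB = 3.3/2^9 = 6.445 mV.
V_a = V_low + 64·LSB = 0.4125 V; V_b = V_low + 65·LSB = 0.418945 V.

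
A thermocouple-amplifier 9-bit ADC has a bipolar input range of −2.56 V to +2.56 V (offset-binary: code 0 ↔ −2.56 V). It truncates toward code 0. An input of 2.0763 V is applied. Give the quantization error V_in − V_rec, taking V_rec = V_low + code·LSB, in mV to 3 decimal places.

Step size: 5.12 V ÷ 2^9 = 10.000 mV.
(2.0763 − (−2.56))/0.01 = 463.6300; ⌊·⌋ gives code 463.
V_rec = (−2.56) + 463·0.01 = 2.07 V.
V_in − V_rec = 0.0063 V = 6.300 mV.

6.300 mV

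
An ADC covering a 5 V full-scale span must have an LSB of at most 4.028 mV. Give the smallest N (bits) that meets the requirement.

Number of steps required ≥ 5 V / 4.028 mV = 1241.31.
Need 2^N ≥ 1241.31; 2^10 = 1024, 2^11 = 2048.
Minimum N = 11.

11 bits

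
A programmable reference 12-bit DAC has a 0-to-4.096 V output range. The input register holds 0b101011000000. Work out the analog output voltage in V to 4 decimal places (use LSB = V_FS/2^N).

LSB = 4.096 V / 2^12 = 1.000 mV.
Code 0b101011000000 = 2752 decimal.
V_out = 0 + 2752 × 0.001 V = 2.752 V.

2.7520 V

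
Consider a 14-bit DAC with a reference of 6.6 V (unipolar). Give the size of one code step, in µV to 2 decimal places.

Full-scale span = 6.6 V.
LSB = 6.6 / 2^14 = 6.6 / 16384 = 0.000402832 V = 402.83 µV.

402.83 µV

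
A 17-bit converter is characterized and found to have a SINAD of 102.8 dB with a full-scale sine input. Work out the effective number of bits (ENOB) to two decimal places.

16.78 bits

ENOB = (SINAD − 1.76) / 6.02 = (102.8 − 1.76)/6.02 = 16.784.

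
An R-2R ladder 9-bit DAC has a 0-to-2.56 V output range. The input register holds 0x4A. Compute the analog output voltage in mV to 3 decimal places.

370.000 mV

LSB = 2.56 V / 2^9 = 5.000 mV.
Code 0x4A = 74 decimal.
V_out = 0 + 74 × 0.005 V = 0.37 V.
= 370.000 mV.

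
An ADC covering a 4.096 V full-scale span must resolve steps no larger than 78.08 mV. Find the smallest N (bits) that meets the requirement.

Number of steps required ≥ 4.096 V / 78.08 mV = 52.46.
Need 2^N ≥ 52.46; 2^5 = 32, 2^6 = 64.
Minimum N = 6.

6 bits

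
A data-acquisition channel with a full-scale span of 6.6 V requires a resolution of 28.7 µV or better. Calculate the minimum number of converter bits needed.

Number of steps required ≥ 6.6 V / 28.7 µV = 229965.16.
Need 2^N ≥ 229965.16; 2^17 = 131072, 2^18 = 262144.
Minimum N = 18.

18 bits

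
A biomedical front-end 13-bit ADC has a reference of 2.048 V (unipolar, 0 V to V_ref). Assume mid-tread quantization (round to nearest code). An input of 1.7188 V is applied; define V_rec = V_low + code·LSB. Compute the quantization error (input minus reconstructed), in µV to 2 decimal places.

50.00 µV

One LSB is 2.048 V / 8192 = 250.00 µV.
Scaled input = 6875.2000 LSBs, so code = 6875.
V_rec = 0 + 6875·0.00025 = 1.71875 V.
V_in − V_rec = 5e-05 V = 50.00 µV.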